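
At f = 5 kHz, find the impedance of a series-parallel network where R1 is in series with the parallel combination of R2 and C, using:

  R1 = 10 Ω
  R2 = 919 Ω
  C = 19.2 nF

Step 1 — Angular frequency: ω = 2π·f = 2π·5000 = 3.142e+04 rad/s.
Step 2 — Component impedances:
  R1: Z = R = 10 Ω
  R2: Z = R = 919 Ω
  C: Z = 1/(jωC) = -j/(ω·C) = 0 - j1658 Ω
Step 3 — Parallel branch: R2 || C = 1/(1/R2 + 1/C) = 703 - j389.7 Ω.
Step 4 — Series with R1: Z_total = R1 + (R2 || C) = 713 - j389.7 Ω = 812.5∠-28.7° Ω.

Z = 713 - j389.7 Ω = 812.5∠-28.7° Ω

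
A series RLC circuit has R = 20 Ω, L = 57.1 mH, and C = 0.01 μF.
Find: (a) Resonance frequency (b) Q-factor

Step 1 — Resonance condition Im(Z)=0 gives ω₀ = 1/√(LC).
Step 2 — ω₀ = 1/√(0.0571·1e-08) = 4.185e+04 rad/s.
Step 3 — f₀ = ω₀/(2π) = 6660 Hz.
Step 4 — Series Q: Q = ω₀L/R = 4.185e+04·0.0571/20 = 119.5.

(a) f₀ = 6660 Hz  (b) Q = 119.5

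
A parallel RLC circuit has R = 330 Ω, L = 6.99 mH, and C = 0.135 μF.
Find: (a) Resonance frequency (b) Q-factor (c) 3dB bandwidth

Step 1 — Resonance: ω₀ = 1/√(LC) = 1/√(0.00699·1.35e-07) = 3.255e+04 rad/s.
Step 2 — f₀ = ω₀/(2π) = 5181 Hz.
Step 3 — Parallel Q: Q = R/(ω₀L) = 330/(3.255e+04·0.00699) = 1.45.
Step 4 — Bandwidth: Δω = ω₀/Q = 2.245e+04 rad/s; BW = Δω/(2π) = 3573 Hz.

(a) f₀ = 5181 Hz  (b) Q = 1.45  (c) BW = 3573 Hz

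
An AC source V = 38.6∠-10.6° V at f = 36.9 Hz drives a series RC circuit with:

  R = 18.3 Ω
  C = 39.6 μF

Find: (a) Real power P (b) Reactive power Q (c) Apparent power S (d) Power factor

Step 1 — Angular frequency: ω = 2π·f = 2π·36.9 = 231.8 rad/s.
Step 2 — Component impedances:
  R: Z = R = 18.3 Ω
  C: Z = 1/(jωC) = -j/(ω·C) = 0 - j108.9 Ω
Step 3 — Series combination: Z_total = R + C = 18.3 - j108.9 Ω = 110.4∠-80.5° Ω.
Step 4 — Source phasor: V = 38.6∠-10.6° V = 37.94 - j7.101 V.
Step 5 — Current: I = V / Z = 0.1203 + j0.3281 A = 0.3495∠69.9° A.
Step 6 — Complex power: S = V·I* = 2.235 - j13.3 VA.
Step 7 — Real power: P = Re(S) = 2.235 W.
Step 8 — Reactive power: Q = Im(S) = -13.3 VAR.
Step 9 — Apparent power: |S| = 13.49 VA.
Step 10 — Power factor: PF = P/|S| = 0.1657 (leading).

(a) P = 2.235 W  (b) Q = -13.3 VAR  (c) S = 13.49 VA  (d) PF = 0.1657 (leading)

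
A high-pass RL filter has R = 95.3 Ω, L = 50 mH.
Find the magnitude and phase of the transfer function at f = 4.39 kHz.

Step 1 — Angular frequency: ω = 2π·4390 = 2.758e+04 rad/s.
Step 2 — Transfer function: H(jω) = jωL/(R + jωL).
Step 3 — Numerator jωL = j·1379; denominator R + jωL = 95.3 + j1379.
Step 4 — H = 0.9952 + j0.06877.
Step 5 — Magnitude: |H| = 0.9976 (-0.0 dB); phase: φ = 4.0°.

|H| = 0.9976 (-0.0 dB), φ = 4.0°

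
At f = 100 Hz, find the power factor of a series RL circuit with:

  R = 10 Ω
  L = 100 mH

Step 1 — Angular frequency: ω = 2π·f = 2π·100 = 628.3 rad/s.
Step 2 — Component impedances:
  R: Z = R = 10 Ω
  L: Z = jωL = j·628.3·0.1 = 0 + j62.83 Ω
Step 3 — Series combination: Z_total = R + L = 10 + j62.83 Ω = 63.62∠81.0° Ω.
Step 4 — Power factor: PF = cos(φ) = Re(Z)/|Z| = 10/63.62 = 0.1572.
Step 5 — Type: Im(Z) = 62.83 ⇒ lagging (phase φ = 81.0°).

PF = 0.1572 (lagging, φ = 81.0°)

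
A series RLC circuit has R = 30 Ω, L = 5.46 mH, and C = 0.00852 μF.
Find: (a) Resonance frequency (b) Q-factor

Step 1 — Resonance condition Im(Z)=0 gives ω₀ = 1/√(LC).
Step 2 — ω₀ = 1/√(0.00546·8.52e-09) = 1.466e+05 rad/s.
Step 3 — f₀ = ω₀/(2π) = 2.333e+04 Hz.
Step 4 — Series Q: Q = ω₀L/R = 1.466e+05·0.00546/30 = 26.68.

(a) f₀ = 2.333e+04 Hz  (b) Q = 26.68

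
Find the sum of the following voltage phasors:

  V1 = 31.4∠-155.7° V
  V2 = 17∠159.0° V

Step 1 — Convert each phasor to rectangular form:
  V1 = 31.4·(cos(-155.7°) + j·sin(-155.7°)) = -28.62 - j12.92 V
  V2 = 17·(cos(159.0°) + j·sin(159.0°)) = -15.87 + j6.092 V
Step 2 — Sum components: V_total = -44.49 - j6.829 V.
Step 3 — Convert to polar: |V_total| = 45.01 V, ∠V_total = -171.3°.

V_total = 45.01∠-171.3° V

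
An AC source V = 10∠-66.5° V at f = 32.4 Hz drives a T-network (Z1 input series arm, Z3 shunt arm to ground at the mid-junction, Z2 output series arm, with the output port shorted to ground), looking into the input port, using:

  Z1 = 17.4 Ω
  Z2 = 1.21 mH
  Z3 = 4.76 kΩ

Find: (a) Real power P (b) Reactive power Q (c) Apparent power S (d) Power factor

Step 1 — Angular frequency: ω = 2π·f = 2π·32.4 = 203.6 rad/s.
Step 2 — Component impedances:
  Z1: Z = R = 17.4 Ω
  Z2: Z = jωL = j·203.6·0.00121 = 0 + j0.2463 Ω
  Z3: Z = R = 4760 Ω
Step 3 — With the output port shorted to ground, the output series arm Z2 runs from the junction to ground; the shunt arm Z3 also runs from the junction to ground. They appear in parallel: Z3 || Z2 = 1.275e-05 + j0.2463 Ω.
Step 4 — Series with input arm Z1: Z_in = Z1 + (Z3 || Z2) = 17.4 + j0.2463 Ω = 17.4∠0.8° Ω.
Step 5 — Source phasor: V = 10∠-66.5° V = 3.987 - j9.171 V.
Step 6 — Current: I = V / Z = 0.2217 - j0.5302 A = 0.5747∠-67.3° A.
Step 7 — Complex power: S = V·I* = 5.746 + j0.08134 VA.
Step 8 — Real power: P = Re(S) = 5.746 W.
Step 9 — Reactive power: Q = Im(S) = 0.08134 VAR.
Step 10 — Apparent power: |S| = 5.747 VA.
Step 11 — Power factor: PF = P/|S| = 0.9999 (lagging).

(a) P = 5.746 W  (b) Q = 0.08134 VAR  (c) S = 5.747 VA  (d) PF = 0.9999 (lagging)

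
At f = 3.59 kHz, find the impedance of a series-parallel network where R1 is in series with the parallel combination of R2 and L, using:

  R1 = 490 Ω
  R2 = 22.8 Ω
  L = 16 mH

Step 1 — Angular frequency: ω = 2π·f = 2π·3590 = 2.256e+04 rad/s.
Step 2 — Component impedances:
  R1: Z = R = 490 Ω
  R2: Z = R = 22.8 Ω
  L: Z = jωL = j·2.256e+04·0.016 = 0 + j360.9 Ω
Step 3 — Parallel branch: R2 || L = 1/(1/R2 + 1/L) = 22.71 + j1.435 Ω.
Step 4 — Series with R1: Z_total = R1 + (R2 || L) = 512.7 + j1.435 Ω = 512.7∠0.2° Ω.

Z = 512.7 + j1.435 Ω = 512.7∠0.2° Ω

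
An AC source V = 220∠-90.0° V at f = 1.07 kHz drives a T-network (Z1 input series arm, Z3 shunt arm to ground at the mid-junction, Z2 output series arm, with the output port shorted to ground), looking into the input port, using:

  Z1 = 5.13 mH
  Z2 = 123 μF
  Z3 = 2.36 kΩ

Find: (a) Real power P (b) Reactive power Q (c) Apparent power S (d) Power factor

Step 1 — Angular frequency: ω = 2π·f = 2π·1070 = 6723 rad/s.
Step 2 — Component impedances:
  Z1: Z = jωL = j·6723·0.00513 = 0 + j34.49 Ω
  Z2: Z = 1/(jωC) = -j/(ω·C) = 0 - j1.209 Ω
  Z3: Z = R = 2360 Ω
Step 3 — With the output port shorted to ground, the output series arm Z2 runs from the junction to ground; the shunt arm Z3 also runs from the junction to ground. They appear in parallel: Z3 || Z2 = 0.0006197 - j1.209 Ω.
Step 4 — Series with input arm Z1: Z_in = Z1 + (Z3 || Z2) = 0.0006197 + j33.28 Ω = 33.28∠90.0° Ω.
Step 5 — Source phasor: V = 220∠-90.0° V = 0 - j220 V.
Step 6 — Current: I = V / Z = -6.611 - j0.0001231 A = 6.611∠-180.0° A.
Step 7 — Complex power: S = V·I* = 0.02708 + j1454 VA.
Step 8 — Real power: P = Re(S) = 0.02708 W.
Step 9 — Reactive power: Q = Im(S) = 1454 VAR.
Step 10 — Apparent power: |S| = 1454 VA.
Step 11 — Power factor: PF = P/|S| = 1.862e-05 (lagging).

(a) P = 0.02708 W  (b) Q = 1454 VAR  (c) S = 1454 VA  (d) PF = 1.862e-05 (lagging)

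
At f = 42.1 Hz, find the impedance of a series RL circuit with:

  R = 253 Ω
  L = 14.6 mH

Step 1 — Angular frequency: ω = 2π·f = 2π·42.1 = 264.5 rad/s.
Step 2 — Component impedances:
  R: Z = R = 253 Ω
  L: Z = jωL = j·264.5·0.0146 = 0 + j3.862 Ω
Step 3 — Series combination: Z_total = R + L = 253 + j3.862 Ω = 253∠0.9° Ω.

Z = 253 + j3.862 Ω = 253∠0.9° Ω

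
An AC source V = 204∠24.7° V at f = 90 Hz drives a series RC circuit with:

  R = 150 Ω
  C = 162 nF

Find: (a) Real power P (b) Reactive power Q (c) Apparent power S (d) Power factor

Step 1 — Angular frequency: ω = 2π·f = 2π·90 = 565.5 rad/s.
Step 2 — Component impedances:
  R: Z = R = 150 Ω
  C: Z = 1/(jωC) = -j/(ω·C) = 0 - j1.092e+04 Ω
Step 3 — Series combination: Z_total = R + C = 150 - j1.092e+04 Ω = 1.092e+04∠-89.2° Ω.
Step 4 — Source phasor: V = 204∠24.7° V = 185.3 + j85.24 V.
Step 5 — Current: I = V / Z = -0.007574 + j0.01708 A = 0.01869∠113.9° A.
Step 6 — Complex power: S = V·I* = 0.05238 - j3.812 VA.
Step 7 — Real power: P = Re(S) = 0.05238 W.
Step 8 — Reactive power: Q = Im(S) = -3.812 VAR.
Step 9 — Apparent power: |S| = 3.812 VA.
Step 10 — Power factor: PF = P/|S| = 0.01374 (leading).

(a) P = 0.05238 W  (b) Q = -3.812 VAR  (c) S = 3.812 VA  (d) PF = 0.01374 (leading)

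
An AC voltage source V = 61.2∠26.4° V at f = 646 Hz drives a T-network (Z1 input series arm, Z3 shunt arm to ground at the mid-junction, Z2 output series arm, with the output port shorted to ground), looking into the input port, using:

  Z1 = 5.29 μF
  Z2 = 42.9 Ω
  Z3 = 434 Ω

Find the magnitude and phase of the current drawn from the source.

Step 1 — Angular frequency: ω = 2π·f = 2π·646 = 4059 rad/s.
Step 2 — Component impedances:
  Z1: Z = 1/(jωC) = -j/(ω·C) = 0 - j46.57 Ω
  Z2: Z = R = 42.9 Ω
  Z3: Z = R = 434 Ω
Step 3 — With the output port shorted to ground, the output series arm Z2 runs from the junction to ground; the shunt arm Z3 also runs from the junction to ground. They appear in parallel: Z3 || Z2 = 39.04 Ω.
Step 4 — Series with input arm Z1: Z_in = Z1 + (Z3 || Z2) = 39.04 - j46.57 Ω = 60.77∠-50.0° Ω.
Step 5 — Source phasor: V = 61.2∠26.4° V = 54.82 + j27.21 V.
Step 6 — Ohm's law: I = V / Z_total = (54.82 + j27.21) / (39.04 - j46.57) = 0.2363 + j0.9789 A.
Step 7 — Convert to polar: |I| = 1.007 A, ∠I = 76.4°.

I = 1.007∠76.4° A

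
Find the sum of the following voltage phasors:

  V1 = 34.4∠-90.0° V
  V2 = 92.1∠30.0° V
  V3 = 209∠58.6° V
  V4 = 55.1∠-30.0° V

Step 1 — Convert each phasor to rectangular form:
  V1 = 34.4·(cos(-90.0°) + j·sin(-90.0°)) = 0 - j34.4 V
  V2 = 92.1·(cos(30.0°) + j·sin(30.0°)) = 79.76 + j46.05 V
  V3 = 209·(cos(58.6°) + j·sin(58.6°)) = 108.9 + j178.4 V
  V4 = 55.1·(cos(-30.0°) + j·sin(-30.0°)) = 47.72 - j27.55 V
Step 2 — Sum components: V_total = 236.4 + j162.5 V.
Step 3 — Convert to polar: |V_total| = 286.8 V, ∠V_total = 34.5°.

V_total = 286.8∠34.5° V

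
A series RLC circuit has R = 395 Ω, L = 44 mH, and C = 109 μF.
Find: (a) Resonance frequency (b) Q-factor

Step 1 — Resonance condition Im(Z)=0 gives ω₀ = 1/√(LC).
Step 2 — ω₀ = 1/√(0.044·0.000109) = 456.6 rad/s.
Step 3 — f₀ = ω₀/(2π) = 72.67 Hz.
Step 4 — Series Q: Q = ω₀L/R = 456.6·0.044/395 = 0.05086.

(a) f₀ = 72.67 Hz  (b) Q = 0.05086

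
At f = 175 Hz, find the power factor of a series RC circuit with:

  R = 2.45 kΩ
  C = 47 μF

Step 1 — Angular frequency: ω = 2π·f = 2π·175 = 1100 rad/s.
Step 2 — Component impedances:
  R: Z = R = 2450 Ω
  C: Z = 1/(jωC) = -j/(ω·C) = 0 - j19.35 Ω
Step 3 — Series combination: Z_total = R + C = 2450 - j19.35 Ω = 2450∠-0.5° Ω.
Step 4 — Power factor: PF = cos(φ) = Re(Z)/|Z| = 2450/2450 = 1.
Step 5 — Type: Im(Z) = -19.35 ⇒ leading (phase φ = -0.5°).

PF = 1 (leading, φ = -0.5°)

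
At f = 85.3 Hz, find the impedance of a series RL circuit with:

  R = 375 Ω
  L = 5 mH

Step 1 — Angular frequency: ω = 2π·f = 2π·85.3 = 536 rad/s.
Step 2 — Component impedances:
  R: Z = R = 375 Ω
  L: Z = jωL = j·536·0.005 = 0 + j2.68 Ω
Step 3 — Series combination: Z_total = R + L = 375 + j2.68 Ω = 375∠0.4° Ω.

Z = 375 + j2.68 Ω = 375∠0.4° Ω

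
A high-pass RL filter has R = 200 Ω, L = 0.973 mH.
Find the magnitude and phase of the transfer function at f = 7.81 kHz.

Step 1 — Angular frequency: ω = 2π·7810 = 4.907e+04 rad/s.
Step 2 — Transfer function: H(jω) = jωL/(R + jωL).
Step 3 — Numerator jωL = j·47.75; denominator R + jωL = 200 + j47.75.
Step 4 — H = 0.05392 + j0.2259.
Step 5 — Magnitude: |H| = 0.2322 (-12.7 dB); phase: φ = 76.6°.

|H| = 0.2322 (-12.7 dB), φ = 76.6°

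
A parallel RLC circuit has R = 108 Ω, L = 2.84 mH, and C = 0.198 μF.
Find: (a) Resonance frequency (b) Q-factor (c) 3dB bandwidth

Step 1 — Resonance: ω₀ = 1/√(LC) = 1/√(0.00284·1.98e-07) = 4.217e+04 rad/s.
Step 2 — f₀ = ω₀/(2π) = 6712 Hz.
Step 3 — Parallel Q: Q = R/(ω₀L) = 108/(4.217e+04·0.00284) = 0.9018.
Step 4 — Bandwidth: Δω = ω₀/Q = 4.676e+04 rad/s; BW = Δω/(2π) = 7443 Hz.

(a) f₀ = 6712 Hz  (b) Q = 0.9018  (c) BW = 7443 Hz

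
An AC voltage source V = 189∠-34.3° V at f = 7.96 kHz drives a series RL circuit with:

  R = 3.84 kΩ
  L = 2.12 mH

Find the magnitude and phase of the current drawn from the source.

Step 1 — Angular frequency: ω = 2π·f = 2π·7960 = 5.001e+04 rad/s.
Step 2 — Component impedances:
  R: Z = R = 3840 Ω
  L: Z = jωL = j·5.001e+04·0.00212 = 0 + j106 Ω
Step 3 — Series combination: Z_total = R + L = 3840 + j106 Ω = 3841∠1.6° Ω.
Step 4 — Source phasor: V = 189∠-34.3° V = 156.1 - j106.5 V.
Step 5 — Ohm's law: I = V / Z_total = (156.1 - j106.5) / (3840 + j106) = 0.03986 - j0.02884 A.
Step 6 — Convert to polar: |I| = 0.0492 A, ∠I = -35.9°.

I = 0.0492∠-35.9° A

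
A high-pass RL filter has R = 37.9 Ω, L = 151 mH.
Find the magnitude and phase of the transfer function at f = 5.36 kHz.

Step 1 — Angular frequency: ω = 2π·5360 = 3.368e+04 rad/s.
Step 2 — Transfer function: H(jω) = jωL/(R + jωL).
Step 3 — Numerator jωL = j·5085; denominator R + jωL = 37.9 + j5085.
Step 4 — H = 0.9999 + j0.007452.
Step 5 — Magnitude: |H| = 1 (-0.0 dB); phase: φ = 0.4°.

|H| = 1 (-0.0 dB), φ = 0.4°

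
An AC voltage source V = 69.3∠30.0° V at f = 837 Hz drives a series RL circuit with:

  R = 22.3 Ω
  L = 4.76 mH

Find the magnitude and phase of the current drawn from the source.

Step 1 — Angular frequency: ω = 2π·f = 2π·837 = 5259 rad/s.
Step 2 — Component impedances:
  R: Z = R = 22.3 Ω
  L: Z = jωL = j·5259·0.00476 = 0 + j25.03 Ω
Step 3 — Series combination: Z_total = R + L = 22.3 + j25.03 Ω = 33.53∠48.3° Ω.
Step 4 — Source phasor: V = 69.3∠30.0° V = 60.02 + j34.65 V.
Step 5 — Ohm's law: I = V / Z_total = (60.02 + j34.65) / (22.3 + j25.03) = 1.963 - j0.6492 A.
Step 6 — Convert to polar: |I| = 2.067 A, ∠I = -18.3°.

I = 2.067∠-18.3° A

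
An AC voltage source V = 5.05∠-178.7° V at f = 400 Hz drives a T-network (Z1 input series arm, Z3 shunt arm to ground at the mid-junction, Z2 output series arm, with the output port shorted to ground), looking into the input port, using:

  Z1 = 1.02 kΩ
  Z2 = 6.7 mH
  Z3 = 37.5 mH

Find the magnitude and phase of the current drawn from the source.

Step 1 — Angular frequency: ω = 2π·f = 2π·400 = 2513 rad/s.
Step 2 — Component impedances:
  Z1: Z = R = 1020 Ω
  Z2: Z = jωL = j·2513·0.0067 = 0 + j16.84 Ω
  Z3: Z = jωL = j·2513·0.0375 = 0 + j94.25 Ω
Step 3 — With the output port shorted to ground, the output series arm Z2 runs from the junction to ground; the shunt arm Z3 also runs from the junction to ground. They appear in parallel: Z3 || Z2 = 0 + j14.29 Ω.
Step 4 — Series with input arm Z1: Z_in = Z1 + (Z3 || Z2) = 1020 + j14.29 Ω = 1020∠0.8° Ω.
Step 5 — Source phasor: V = 5.05∠-178.7° V = -5.049 - j0.1146 V.
Step 6 — Ohm's law: I = V / Z_total = (-5.049 - j0.1146) / (1020 + j14.29) = -0.00495 - j4.299e-05 A.
Step 7 — Convert to polar: |I| = 0.00495 A, ∠I = -179.5°.

I = 0.00495∠-179.5° A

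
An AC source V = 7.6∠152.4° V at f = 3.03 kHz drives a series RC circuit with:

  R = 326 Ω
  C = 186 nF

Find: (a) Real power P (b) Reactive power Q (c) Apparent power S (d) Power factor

Step 1 — Angular frequency: ω = 2π·f = 2π·3030 = 1.904e+04 rad/s.
Step 2 — Component impedances:
  R: Z = R = 326 Ω
  C: Z = 1/(jωC) = -j/(ω·C) = 0 - j282.4 Ω
Step 3 — Series combination: Z_total = R + C = 326 - j282.4 Ω = 431.3∠-40.9° Ω.
Step 4 — Source phasor: V = 7.6∠152.4° V = -6.735 + j3.521 V.
Step 5 — Current: I = V / Z = -0.01715 - j0.004054 A = 0.01762∠-166.7° A.
Step 6 — Complex power: S = V·I* = 0.1012 - j0.08768 VA.
Step 7 — Real power: P = Re(S) = 0.1012 W.
Step 8 — Reactive power: Q = Im(S) = -0.08768 VAR.
Step 9 — Apparent power: |S| = 0.1339 VA.
Step 10 — Power factor: PF = P/|S| = 0.7558 (leading).

(a) P = 0.1012 W  (b) Q = -0.08768 VAR  (c) S = 0.1339 VA  (d) PF = 0.7558 (leading)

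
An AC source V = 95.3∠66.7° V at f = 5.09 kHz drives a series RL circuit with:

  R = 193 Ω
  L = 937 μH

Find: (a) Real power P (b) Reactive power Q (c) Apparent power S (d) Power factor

Step 1 — Angular frequency: ω = 2π·f = 2π·5090 = 3.198e+04 rad/s.
Step 2 — Component impedances:
  R: Z = R = 193 Ω
  L: Z = jωL = j·3.198e+04·0.000937 = 0 + j29.97 Ω
Step 3 — Series combination: Z_total = R + L = 193 + j29.97 Ω = 195.3∠8.8° Ω.
Step 4 — Source phasor: V = 95.3∠66.7° V = 37.7 + j87.53 V.
Step 5 — Current: I = V / Z = 0.2595 + j0.4132 A = 0.4879∠57.9° A.
Step 6 — Complex power: S = V·I* = 45.95 + j7.134 VA.
Step 7 — Real power: P = Re(S) = 45.95 W.
Step 8 — Reactive power: Q = Im(S) = 7.134 VAR.
Step 9 — Apparent power: |S| = 46.5 VA.
Step 10 — Power factor: PF = P/|S| = 0.9882 (lagging).

(a) P = 45.95 W  (b) Q = 7.134 VAR  (c) S = 46.5 VA  (d) PF = 0.9882 (lagging)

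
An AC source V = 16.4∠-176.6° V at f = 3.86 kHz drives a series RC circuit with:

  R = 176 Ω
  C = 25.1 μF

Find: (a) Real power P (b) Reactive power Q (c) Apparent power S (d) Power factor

Step 1 — Angular frequency: ω = 2π·f = 2π·3860 = 2.425e+04 rad/s.
Step 2 — Component impedances:
  R: Z = R = 176 Ω
  C: Z = 1/(jωC) = -j/(ω·C) = 0 - j1.643 Ω
Step 3 — Series combination: Z_total = R + C = 176 - j1.643 Ω = 176∠-0.5° Ω.
Step 4 — Source phasor: V = 16.4∠-176.6° V = -16.37 - j0.9726 V.
Step 5 — Current: I = V / Z = -0.09296 - j0.006394 A = 0.09318∠-176.1° A.
Step 6 — Complex power: S = V·I* = 1.528 - j0.01426 VA.
Step 7 — Real power: P = Re(S) = 1.528 W.
Step 8 — Reactive power: Q = Im(S) = -0.01426 VAR.
Step 9 — Apparent power: |S| = 1.528 VA.
Step 10 — Power factor: PF = P/|S| = 1 (leading).

(a) P = 1.528 W  (b) Q = -0.01426 VAR  (c) S = 1.528 VA  (d) PF = 1 (leading)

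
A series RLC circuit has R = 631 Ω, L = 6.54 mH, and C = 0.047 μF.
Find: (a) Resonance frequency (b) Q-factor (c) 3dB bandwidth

Step 1 — Resonance condition Im(Z)=0 gives ω₀ = 1/√(LC).
Step 2 — ω₀ = 1/√(0.00654·4.7e-08) = 5.704e+04 rad/s.
Step 3 — f₀ = ω₀/(2π) = 9078 Hz.
Step 4 — Series Q: Q = ω₀L/R = 5.704e+04·0.00654/631 = 0.5912.
Step 5 — 3dB bandwidth: Δω = ω₀/Q = 9.648e+04 rad/s; BW = Δω/(2π) = 1.536e+04 Hz.

(a) f₀ = 9078 Hz  (b) Q = 0.5912  (c) BW = 1.536e+04 Hz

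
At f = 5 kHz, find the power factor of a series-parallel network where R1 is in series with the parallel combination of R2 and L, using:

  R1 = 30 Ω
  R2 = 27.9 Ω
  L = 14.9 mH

Step 1 — Angular frequency: ω = 2π·f = 2π·5000 = 3.142e+04 rad/s.
Step 2 — Component impedances:
  R1: Z = R = 30 Ω
  R2: Z = R = 27.9 Ω
  L: Z = jωL = j·3.142e+04·0.0149 = 0 + j468.1 Ω
Step 3 — Parallel branch: R2 || L = 1/(1/R2 + 1/L) = 27.8 + j1.657 Ω.
Step 4 — Series with R1: Z_total = R1 + (R2 || L) = 57.8 + j1.657 Ω = 57.82∠1.6° Ω.
Step 5 — Power factor: PF = cos(φ) = Re(Z)/|Z| = 57.801/57.825 = 0.9996.
Step 6 — Type: Im(Z) = 1.657 ⇒ lagging (phase φ = 1.6°).

PF = 0.9996 (lagging, φ = 1.6°)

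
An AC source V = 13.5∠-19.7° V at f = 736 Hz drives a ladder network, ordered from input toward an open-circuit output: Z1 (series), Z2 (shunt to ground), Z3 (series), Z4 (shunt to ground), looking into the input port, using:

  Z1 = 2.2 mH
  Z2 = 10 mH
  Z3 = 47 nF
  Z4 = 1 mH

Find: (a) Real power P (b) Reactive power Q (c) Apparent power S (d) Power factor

Step 1 — Angular frequency: ω = 2π·f = 2π·736 = 4624 rad/s.
Step 2 — Component impedances:
  Z1: Z = jωL = j·4624·0.0022 = 0 + j10.17 Ω
  Z2: Z = jωL = j·4624·0.01 = 0 + j46.24 Ω
  Z3: Z = 1/(jωC) = -j/(ω·C) = 0 - j4601 Ω
  Z4: Z = jωL = j·4624·0.001 = 0 + j4.624 Ω
Step 3 — Ladder network (open output): work backward from the far end, alternating series and parallel combinations. Z_in = 0 + j56.89 Ω = 56.89∠90.0° Ω.
Step 4 — Source phasor: V = 13.5∠-19.7° V = 12.71 - j4.551 V.
Step 5 — Current: I = V / Z = -0.08 - j0.2234 A = 0.2373∠-109.7° A.
Step 6 — Complex power: S = V·I* = 0 + j3.204 VA.
Step 7 — Real power: P = Re(S) = 0 W.
Step 8 — Reactive power: Q = Im(S) = 3.204 VAR.
Step 9 — Apparent power: |S| = 3.204 VA.
Step 10 — Power factor: PF = P/|S| = 0 (lagging).

(a) P = 0 W  (b) Q = 3.204 VAR  (c) S = 3.204 VA  (d) PF = 0 (lagging)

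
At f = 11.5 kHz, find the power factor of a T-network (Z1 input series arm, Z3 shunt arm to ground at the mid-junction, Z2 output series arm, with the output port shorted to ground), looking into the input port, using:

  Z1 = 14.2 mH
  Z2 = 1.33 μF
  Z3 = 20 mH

Step 1 — Angular frequency: ω = 2π·f = 2π·1.15e+04 = 7.226e+04 rad/s.
Step 2 — Component impedances:
  Z1: Z = jωL = j·7.226e+04·0.0142 = 0 + j1026 Ω
  Z2: Z = 1/(jωC) = -j/(ω·C) = 0 - j10.41 Ω
  Z3: Z = jωL = j·7.226e+04·0.02 = 0 + j1445 Ω
Step 3 — With the output port shorted to ground, the output series arm Z2 runs from the junction to ground; the shunt arm Z3 also runs from the junction to ground. They appear in parallel: Z3 || Z2 = 0 - j10.48 Ω.
Step 4 — Series with input arm Z1: Z_in = Z1 + (Z3 || Z2) = 0 + j1016 Ω = 1016∠90.0° Ω.
Step 5 — Power factor: PF = cos(φ) = Re(Z)/|Z| = 0/1016 = 0.
Step 6 — Type: Im(Z) = 1016 ⇒ lagging (phase φ = 90.0°).

PF = 0 (lagging, φ = 90.0°)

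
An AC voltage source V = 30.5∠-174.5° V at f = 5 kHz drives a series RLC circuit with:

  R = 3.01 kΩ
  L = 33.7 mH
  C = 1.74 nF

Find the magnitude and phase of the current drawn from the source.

Step 1 — Angular frequency: ω = 2π·f = 2π·5000 = 3.142e+04 rad/s.
Step 2 — Component impedances:
  R: Z = R = 3010 Ω
  L: Z = jωL = j·3.142e+04·0.0337 = 0 + j1059 Ω
  C: Z = 1/(jωC) = -j/(ω·C) = 0 - j1.829e+04 Ω
Step 3 — Series combination: Z_total = R + L + C = 3010 - j1.723e+04 Ω = 1.75e+04∠-80.1° Ω.
Step 4 — Source phasor: V = 30.5∠-174.5° V = -30.36 - j2.923 V.
Step 5 — Ohm's law: I = V / Z_total = (-30.36 - j2.923) / (3010 - j1.723e+04) = -0.0001339 - j0.001738 A.
Step 6 — Convert to polar: |I| = 0.001743 A, ∠I = -94.4°.

I = 0.001743∠-94.4° A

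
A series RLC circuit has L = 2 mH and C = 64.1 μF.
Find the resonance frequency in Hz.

Step 1 — Resonance condition Im(Z)=0 gives ω₀ = 1/√(LC).
Step 2 — ω₀ = 1/√(0.002·6.41e-05) = 2793 rad/s.
Step 3 — f₀ = ω₀/(2π) = 444.5 Hz.

f₀ = 444.5 Hz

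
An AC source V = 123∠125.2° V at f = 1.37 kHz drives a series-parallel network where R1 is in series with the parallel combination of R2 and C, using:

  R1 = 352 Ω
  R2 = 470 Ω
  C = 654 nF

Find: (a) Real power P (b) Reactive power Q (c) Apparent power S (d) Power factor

Step 1 — Angular frequency: ω = 2π·f = 2π·1370 = 8608 rad/s.
Step 2 — Component impedances:
  R1: Z = R = 352 Ω
  R2: Z = R = 470 Ω
  C: Z = 1/(jωC) = -j/(ω·C) = 0 - j177.6 Ω
Step 3 — Parallel branch: R2 || C = 1/(1/R2 + 1/C) = 58.74 - j155.4 Ω.
Step 4 — Series with R1: Z_total = R1 + (R2 || C) = 410.7 - j155.4 Ω = 439.2∠-20.7° Ω.
Step 5 — Source phasor: V = 123∠125.2° V = -70.9 + j100.5 V.
Step 6 — Current: I = V / Z = -0.232 + j0.1569 A = 0.2801∠145.9° A.
Step 7 — Complex power: S = V·I* = 32.22 - j12.19 VA.
Step 8 — Real power: P = Re(S) = 32.22 W.
Step 9 — Reactive power: Q = Im(S) = -12.19 VAR.
Step 10 — Apparent power: |S| = 34.45 VA.
Step 11 — Power factor: PF = P/|S| = 0.9353 (leading).

(a) P = 32.22 W  (b) Q = -12.19 VAR  (c) S = 34.45 VA  (d) PF = 0.9353 (leading)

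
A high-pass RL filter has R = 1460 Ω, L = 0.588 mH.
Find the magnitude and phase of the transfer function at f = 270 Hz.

Step 1 — Angular frequency: ω = 2π·270 = 1696 rad/s.
Step 2 — Transfer function: H(jω) = jωL/(R + jωL).
Step 3 — Numerator jωL = j·0.9975; denominator R + jωL = 1460 + j0.9975.
Step 4 — H = 4.668e-07 + j0.0006832.
Step 5 — Magnitude: |H| = 0.0006832 (-63.3 dB); phase: φ = 90.0°.

|H| = 0.0006832 (-63.3 dB), φ = 90.0°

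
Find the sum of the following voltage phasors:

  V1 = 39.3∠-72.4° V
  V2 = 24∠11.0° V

Step 1 — Convert each phasor to rectangular form:
  V1 = 39.3·(cos(-72.4°) + j·sin(-72.4°)) = 11.88 - j37.46 V
  V2 = 24·(cos(11.0°) + j·sin(11.0°)) = 23.56 + j4.579 V
Step 2 — Sum components: V_total = 35.44 - j32.88 V.
Step 3 — Convert to polar: |V_total| = 48.35 V, ∠V_total = -42.9°.

V_total = 48.35∠-42.9° V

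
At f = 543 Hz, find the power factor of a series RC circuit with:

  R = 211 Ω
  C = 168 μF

Step 1 — Angular frequency: ω = 2π·f = 2π·543 = 3412 rad/s.
Step 2 — Component impedances:
  R: Z = R = 211 Ω
  C: Z = 1/(jωC) = -j/(ω·C) = 0 - j1.745 Ω
Step 3 — Series combination: Z_total = R + C = 211 - j1.745 Ω = 211∠-0.5° Ω.
Step 4 — Power factor: PF = cos(φ) = Re(Z)/|Z| = 211/211 = 1.
Step 5 — Type: Im(Z) = -1.745 ⇒ leading (phase φ = -0.5°).

PF = 1 (leading, φ = -0.5°)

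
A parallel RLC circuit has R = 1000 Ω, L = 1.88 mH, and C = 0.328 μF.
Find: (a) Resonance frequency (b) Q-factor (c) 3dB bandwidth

Step 1 — Resonance: ω₀ = 1/√(LC) = 1/√(0.00188·3.28e-07) = 4.027e+04 rad/s.
Step 2 — f₀ = ω₀/(2π) = 6409 Hz.
Step 3 — Parallel Q: Q = R/(ω₀L) = 1000/(4.027e+04·0.00188) = 13.21.
Step 4 — Bandwidth: Δω = ω₀/Q = 3049 rad/s; BW = Δω/(2π) = 485.2 Hz.

(a) f₀ = 6409 Hz  (b) Q = 13.21  (c) BW = 485.2 Hz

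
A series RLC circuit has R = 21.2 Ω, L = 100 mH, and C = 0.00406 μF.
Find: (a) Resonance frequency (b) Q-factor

Step 1 — Resonance condition Im(Z)=0 gives ω₀ = 1/√(LC).
Step 2 — ω₀ = 1/√(0.1·4.06e-09) = 4.963e+04 rad/s.
Step 3 — f₀ = ω₀/(2π) = 7899 Hz.
Step 4 — Series Q: Q = ω₀L/R = 4.963e+04·0.1/21.2 = 234.1.

(a) f₀ = 7899 Hz  (b) Q = 234.1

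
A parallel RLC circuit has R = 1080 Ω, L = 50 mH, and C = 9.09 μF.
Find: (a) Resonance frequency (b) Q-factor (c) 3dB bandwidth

Step 1 — Resonance: ω₀ = 1/√(LC) = 1/√(0.05·9.09e-06) = 1483 rad/s.
Step 2 — f₀ = ω₀/(2π) = 236.1 Hz.
Step 3 — Parallel Q: Q = R/(ω₀L) = 1080/(1483·0.05) = 14.56.
Step 4 — Bandwidth: Δω = ω₀/Q = 101.9 rad/s; BW = Δω/(2π) = 16.21 Hz.

(a) f₀ = 236.1 Hz  (b) Q = 14.56  (c) BW = 16.21 Hz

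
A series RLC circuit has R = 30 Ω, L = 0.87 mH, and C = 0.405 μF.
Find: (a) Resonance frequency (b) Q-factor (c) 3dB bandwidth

Step 1 — Resonance condition Im(Z)=0 gives ω₀ = 1/√(LC).
Step 2 — ω₀ = 1/√(0.00087·4.05e-07) = 5.327e+04 rad/s.
Step 3 — f₀ = ω₀/(2π) = 8479 Hz.
Step 4 — Series Q: Q = ω₀L/R = 5.327e+04·0.00087/30 = 1.545.
Step 5 — 3dB bandwidth: Δω = ω₀/Q = 3.448e+04 rad/s; BW = Δω/(2π) = 5488 Hz.

(a) f₀ = 8479 Hz  (b) Q = 1.545  (c) BW = 5488 Hz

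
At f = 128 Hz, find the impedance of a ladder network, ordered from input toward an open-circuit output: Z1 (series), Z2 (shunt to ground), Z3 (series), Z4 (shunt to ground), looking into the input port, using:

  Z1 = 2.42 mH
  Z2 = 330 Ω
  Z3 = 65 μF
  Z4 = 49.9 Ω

Step 1 — Angular frequency: ω = 2π·f = 2π·128 = 804.2 rad/s.
Step 2 — Component impedances:
  Z1: Z = jωL = j·804.2·0.00242 = 0 + j1.946 Ω
  Z2: Z = R = 330 Ω
  Z3: Z = 1/(jωC) = -j/(ω·C) = 0 - j19.13 Ω
  Z4: Z = R = 49.9 Ω
Step 3 — Ladder network (open output): work backward from the far end, alternating series and parallel combinations. Z_in = 44.07 - j12.45 Ω = 45.8∠-15.8° Ω.

Z = 44.07 - j12.45 Ω = 45.8∠-15.8° Ω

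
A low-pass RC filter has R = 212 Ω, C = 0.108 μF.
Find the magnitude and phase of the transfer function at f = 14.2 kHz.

Step 1 — Angular frequency: ω = 2π·1.42e+04 = 8.922e+04 rad/s.
Step 2 — Transfer function: H(jω) = 1/(1 + jωRC).
Step 3 — Denominator: 1 + jωRC = 1 + j·8.922e+04·212·1.08e-07 = 1 + j2.043.
Step 4 — H = 0.1933 - j0.3949.
Step 5 — Magnitude: |H| = 0.4397 (-7.1 dB); phase: φ = -63.9°.

|H| = 0.4397 (-7.1 dB), φ = -63.9°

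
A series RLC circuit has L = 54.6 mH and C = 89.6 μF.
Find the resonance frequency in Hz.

Step 1 — Resonance condition Im(Z)=0 gives ω₀ = 1/√(LC).
Step 2 — ω₀ = 1/√(0.0546·8.96e-05) = 452.1 rad/s.
Step 3 — f₀ = ω₀/(2π) = 71.96 Hz.

f₀ = 71.96 Hz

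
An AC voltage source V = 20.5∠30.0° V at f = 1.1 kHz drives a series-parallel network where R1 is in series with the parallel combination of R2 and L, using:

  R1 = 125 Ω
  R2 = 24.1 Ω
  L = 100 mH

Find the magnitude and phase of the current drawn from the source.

Step 1 — Angular frequency: ω = 2π·f = 2π·1100 = 6912 rad/s.
Step 2 — Component impedances:
  R1: Z = R = 125 Ω
  R2: Z = R = 24.1 Ω
  L: Z = jωL = j·6912·0.1 = 0 + j691.2 Ω
Step 3 — Parallel branch: R2 || L = 1/(1/R2 + 1/L) = 24.07 + j0.8393 Ω.
Step 4 — Series with R1: Z_total = R1 + (R2 || L) = 149.1 + j0.8393 Ω = 149.1∠0.3° Ω.
Step 5 — Source phasor: V = 20.5∠30.0° V = 17.75 + j10.25 V.
Step 6 — Ohm's law: I = V / Z_total = (17.75 + j10.25) / (149.1 + j0.8393) = 0.1195 + j0.06809 A.
Step 7 — Convert to polar: |I| = 0.1375 A, ∠I = 29.7°.

I = 0.1375∠29.7° A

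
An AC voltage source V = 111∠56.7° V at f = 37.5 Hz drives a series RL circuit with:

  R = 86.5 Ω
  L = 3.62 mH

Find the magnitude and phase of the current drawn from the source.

Step 1 — Angular frequency: ω = 2π·f = 2π·37.5 = 235.6 rad/s.
Step 2 — Component impedances:
  R: Z = R = 86.5 Ω
  L: Z = jωL = j·235.6·0.00362 = 0 + j0.8529 Ω
Step 3 — Series combination: Z_total = R + L = 86.5 + j0.8529 Ω = 86.5∠0.6° Ω.
Step 4 — Source phasor: V = 111∠56.7° V = 60.94 + j92.77 V.
Step 5 — Ohm's law: I = V / Z_total = (60.94 + j92.77) / (86.5 + j0.8529) = 0.715 + j1.065 A.
Step 6 — Convert to polar: |I| = 1.283 A, ∠I = 56.1°.

I = 1.283∠56.1° A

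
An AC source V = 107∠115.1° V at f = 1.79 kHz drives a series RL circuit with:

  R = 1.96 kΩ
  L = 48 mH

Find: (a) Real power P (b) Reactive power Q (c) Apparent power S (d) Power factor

Step 1 — Angular frequency: ω = 2π·f = 2π·1790 = 1.125e+04 rad/s.
Step 2 — Component impedances:
  R: Z = R = 1960 Ω
  L: Z = jωL = j·1.125e+04·0.048 = 0 + j539.9 Ω
Step 3 — Series combination: Z_total = R + L = 1960 + j539.9 Ω = 2033∠15.4° Ω.
Step 4 — Source phasor: V = 107∠115.1° V = -45.39 + j96.9 V.
Step 5 — Current: I = V / Z = -0.008868 + j0.05188 A = 0.05263∠99.7° A.
Step 6 — Complex power: S = V·I* = 5.429 + j1.495 VA.
Step 7 — Real power: P = Re(S) = 5.429 W.
Step 8 — Reactive power: Q = Im(S) = 1.495 VAR.
Step 9 — Apparent power: |S| = 5.632 VA.
Step 10 — Power factor: PF = P/|S| = 0.9641 (lagging).

(a) P = 5.429 W  (b) Q = 1.495 VAR  (c) S = 5.632 VA  (d) PF = 0.9641 (lagging)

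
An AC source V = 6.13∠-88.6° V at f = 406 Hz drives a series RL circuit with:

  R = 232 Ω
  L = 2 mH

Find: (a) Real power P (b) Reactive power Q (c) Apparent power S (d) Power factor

Step 1 — Angular frequency: ω = 2π·f = 2π·406 = 2551 rad/s.
Step 2 — Component impedances:
  R: Z = R = 232 Ω
  L: Z = jωL = j·2551·0.002 = 0 + j5.102 Ω
Step 3 — Series combination: Z_total = R + L = 232 + j5.102 Ω = 232.1∠1.3° Ω.
Step 4 — Source phasor: V = 6.13∠-88.6° V = 0.1498 - j6.128 V.
Step 5 — Current: I = V / Z = 6.464e-05 - j0.02642 A = 0.02642∠-89.9° A.
Step 6 — Complex power: S = V·I* = 0.1619 + j0.00356 VA.
Step 7 — Real power: P = Re(S) = 0.1619 W.
Step 8 — Reactive power: Q = Im(S) = 0.00356 VAR.
Step 9 — Apparent power: |S| = 0.1619 VA.
Step 10 — Power factor: PF = P/|S| = 0.9998 (lagging).

(a) P = 0.1619 W  (b) Q = 0.00356 VAR  (c) S = 0.1619 VA  (d) PF = 0.9998 (lagging)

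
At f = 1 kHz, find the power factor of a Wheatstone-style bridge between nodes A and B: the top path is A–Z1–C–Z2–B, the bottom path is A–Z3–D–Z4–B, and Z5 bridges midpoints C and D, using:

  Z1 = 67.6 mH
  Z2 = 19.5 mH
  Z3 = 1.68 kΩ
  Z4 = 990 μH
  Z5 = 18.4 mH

Step 1 — Angular frequency: ω = 2π·f = 2π·1000 = 6283 rad/s.
Step 2 — Component impedances:
  Z1: Z = jωL = j·6283·0.0676 = 0 + j424.7 Ω
  Z2: Z = jωL = j·6283·0.0195 = 0 + j122.5 Ω
  Z3: Z = R = 1680 Ω
  Z4: Z = jωL = j·6283·0.00099 = 0 + j6.22 Ω
  Z5: Z = jωL = j·6283·0.0184 = 0 + j115.6 Ω
Step 3 — Bridge requires nodal analysis (the Z5 bridge couples midpoints C and D, so the two paths cannot be reduced to a simple series/parallel combination). Setting node B to ground and injecting 1 A at node A, the 3-node admittance system at A, C, D solves to V_A = Z_AB = 128 + j448.8 Ω = 466.7∠74.1° Ω.
Step 4 — Power factor: PF = cos(φ) = Re(Z)/|Z| = 128/466.7 = 0.2743.
Step 5 — Type: Im(Z) = 448.8 ⇒ lagging (phase φ = 74.1°).

PF = 0.2743 (lagging, φ = 74.1°)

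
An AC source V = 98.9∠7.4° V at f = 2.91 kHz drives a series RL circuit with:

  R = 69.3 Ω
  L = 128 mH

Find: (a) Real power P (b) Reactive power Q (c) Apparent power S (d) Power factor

Step 1 — Angular frequency: ω = 2π·f = 2π·2910 = 1.828e+04 rad/s.
Step 2 — Component impedances:
  R: Z = R = 69.3 Ω
  L: Z = jωL = j·1.828e+04·0.128 = 0 + j2340 Ω
Step 3 — Series combination: Z_total = R + L = 69.3 + j2340 Ω = 2341∠88.3° Ω.
Step 4 — Source phasor: V = 98.9∠7.4° V = 98.08 + j12.74 V.
Step 5 — Current: I = V / Z = 0.006678 - j0.04171 A = 0.04224∠-80.9° A.
Step 6 — Complex power: S = V·I* = 0.1236 + j4.176 VA.
Step 7 — Real power: P = Re(S) = 0.1236 W.
Step 8 — Reactive power: Q = Im(S) = 4.176 VAR.
Step 9 — Apparent power: |S| = 4.178 VA.
Step 10 — Power factor: PF = P/|S| = 0.0296 (lagging).

(a) P = 0.1236 W  (b) Q = 4.176 VAR  (c) S = 4.178 VA  (d) PF = 0.0296 (lagging)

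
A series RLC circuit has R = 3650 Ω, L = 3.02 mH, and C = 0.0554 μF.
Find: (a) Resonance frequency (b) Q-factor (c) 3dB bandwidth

Step 1 — Resonance condition Im(Z)=0 gives ω₀ = 1/√(LC).
Step 2 — ω₀ = 1/√(0.00302·5.54e-08) = 7.731e+04 rad/s.
Step 3 — f₀ = ω₀/(2π) = 1.23e+04 Hz.
Step 4 — Series Q: Q = ω₀L/R = 7.731e+04·0.00302/3650 = 0.06397.
Step 5 — 3dB bandwidth: Δω = ω₀/Q = 1.209e+06 rad/s; BW = Δω/(2π) = 1.924e+05 Hz.

(a) f₀ = 1.23e+04 Hz  (b) Q = 0.06397  (c) BW = 1.924e+05 Hz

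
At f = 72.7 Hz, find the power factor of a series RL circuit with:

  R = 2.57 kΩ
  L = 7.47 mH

Step 1 — Angular frequency: ω = 2π·f = 2π·72.7 = 456.8 rad/s.
Step 2 — Component impedances:
  R: Z = R = 2570 Ω
  L: Z = jωL = j·456.8·0.00747 = 0 + j3.412 Ω
Step 3 — Series combination: Z_total = R + L = 2570 + j3.412 Ω = 2570∠0.1° Ω.
Step 4 — Power factor: PF = cos(φ) = Re(Z)/|Z| = 2570/2570 = 1.
Step 5 — Type: Im(Z) = 3.412 ⇒ lagging (phase φ = 0.1°).

PF = 1 (lagging, φ = 0.1°)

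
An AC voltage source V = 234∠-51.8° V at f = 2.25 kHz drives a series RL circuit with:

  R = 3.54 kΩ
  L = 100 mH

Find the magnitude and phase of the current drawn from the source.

Step 1 — Angular frequency: ω = 2π·f = 2π·2250 = 1.414e+04 rad/s.
Step 2 — Component impedances:
  R: Z = R = 3540 Ω
  L: Z = jωL = j·1.414e+04·0.1 = 0 + j1414 Ω
Step 3 — Series combination: Z_total = R + L = 3540 + j1414 Ω = 3812∠21.8° Ω.
Step 4 — Source phasor: V = 234∠-51.8° V = 144.7 - j183.9 V.
Step 5 — Ohm's law: I = V / Z_total = (144.7 - j183.9) / (3540 + j1414) = 0.01736 - j0.05888 A.
Step 6 — Convert to polar: |I| = 0.06139 A, ∠I = -73.6°.

I = 0.06139∠-73.6° A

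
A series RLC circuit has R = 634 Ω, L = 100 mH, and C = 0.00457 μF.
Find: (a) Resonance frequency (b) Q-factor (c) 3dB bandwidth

Step 1 — Resonance condition Im(Z)=0 gives ω₀ = 1/√(LC).
Step 2 — ω₀ = 1/√(0.1·4.57e-09) = 4.678e+04 rad/s.
Step 3 — f₀ = ω₀/(2π) = 7445 Hz.
Step 4 — Series Q: Q = ω₀L/R = 4.678e+04·0.1/634 = 7.378.
Step 5 — 3dB bandwidth: Δω = ω₀/Q = 6340 rad/s; BW = Δω/(2π) = 1009 Hz.

(a) f₀ = 7445 Hz  (b) Q = 7.378  (c) BW = 1009 Hz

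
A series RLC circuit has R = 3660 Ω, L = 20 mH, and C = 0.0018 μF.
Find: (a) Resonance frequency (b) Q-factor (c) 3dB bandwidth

Step 1 — Resonance condition Im(Z)=0 gives ω₀ = 1/√(LC).
Step 2 — ω₀ = 1/√(0.02·1.8e-09) = 1.667e+05 rad/s.
Step 3 — f₀ = ω₀/(2π) = 2.653e+04 Hz.
Step 4 — Series Q: Q = ω₀L/R = 1.667e+05·0.02/3660 = 0.9107.
Step 5 — 3dB bandwidth: Δω = ω₀/Q = 1.83e+05 rad/s; BW = Δω/(2π) = 2.913e+04 Hz.

(a) f₀ = 2.653e+04 Hz  (b) Q = 0.9107  (c) BW = 2.913e+04 Hz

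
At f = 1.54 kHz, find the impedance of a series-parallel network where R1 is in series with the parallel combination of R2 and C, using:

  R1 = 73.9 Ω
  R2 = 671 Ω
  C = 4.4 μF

Step 1 — Angular frequency: ω = 2π·f = 2π·1540 = 9676 rad/s.
Step 2 — Component impedances:
  R1: Z = R = 73.9 Ω
  R2: Z = R = 671 Ω
  C: Z = 1/(jωC) = -j/(ω·C) = 0 - j23.49 Ω
Step 3 — Parallel branch: R2 || C = 1/(1/R2 + 1/C) = 0.8212 - j23.46 Ω.
Step 4 — Series with R1: Z_total = R1 + (R2 || C) = 74.72 - j23.46 Ω = 78.32∠-17.4° Ω.

Z = 74.72 - j23.46 Ω = 78.32∠-17.4° Ω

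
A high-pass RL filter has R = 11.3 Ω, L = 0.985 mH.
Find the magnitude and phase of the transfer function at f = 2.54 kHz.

Step 1 — Angular frequency: ω = 2π·2540 = 1.596e+04 rad/s.
Step 2 — Transfer function: H(jω) = jωL/(R + jωL).
Step 3 — Numerator jωL = j·15.72; denominator R + jωL = 11.3 + j15.72.
Step 4 — H = 0.6593 + j0.4739.
Step 5 — Magnitude: |H| = 0.812 (-1.8 dB); phase: φ = 35.7°.

|H| = 0.812 (-1.8 dB), φ = 35.7°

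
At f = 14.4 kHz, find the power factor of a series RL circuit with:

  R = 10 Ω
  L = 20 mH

Step 1 — Angular frequency: ω = 2π·f = 2π·1.44e+04 = 9.048e+04 rad/s.
Step 2 — Component impedances:
  R: Z = R = 10 Ω
  L: Z = jωL = j·9.048e+04·0.02 = 0 + j1810 Ω
Step 3 — Series combination: Z_total = R + L = 10 + j1810 Ω = 1810∠89.7° Ω.
Step 4 — Power factor: PF = cos(φ) = Re(Z)/|Z| = 10/1809.6 = 0.005526.
Step 5 — Type: Im(Z) = 1810 ⇒ lagging (phase φ = 89.7°).

PF = 0.005526 (lagging, φ = 89.7°)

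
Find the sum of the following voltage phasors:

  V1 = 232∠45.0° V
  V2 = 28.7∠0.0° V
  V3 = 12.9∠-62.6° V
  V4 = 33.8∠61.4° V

Step 1 — Convert each phasor to rectangular form:
  V1 = 232·(cos(45.0°) + j·sin(45.0°)) = 164 + j164 V
  V2 = 28.7·(cos(0.0°) + j·sin(0.0°)) = 28.7 V
  V3 = 12.9·(cos(-62.6°) + j·sin(-62.6°)) = 5.937 - j11.45 V
  V4 = 33.8·(cos(61.4°) + j·sin(61.4°)) = 16.18 + j29.68 V
Step 2 — Sum components: V_total = 214.9 + j182.3 V.
Step 3 — Convert to polar: |V_total| = 281.8 V, ∠V_total = 40.3°.

V_total = 281.8∠40.3° V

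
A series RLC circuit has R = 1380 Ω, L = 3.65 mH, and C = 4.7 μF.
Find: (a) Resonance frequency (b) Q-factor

Step 1 — Resonance condition Im(Z)=0 gives ω₀ = 1/√(LC).
Step 2 — ω₀ = 1/√(0.00365·4.7e-06) = 7635 rad/s.
Step 3 — f₀ = ω₀/(2π) = 1215 Hz.
Step 4 — Series Q: Q = ω₀L/R = 7635·0.00365/1380 = 0.02019.

(a) f₀ = 1215 Hz  (b) Q = 0.02019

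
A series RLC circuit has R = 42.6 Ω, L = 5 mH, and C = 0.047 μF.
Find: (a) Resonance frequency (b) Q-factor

Step 1 — Resonance condition Im(Z)=0 gives ω₀ = 1/√(LC).
Step 2 — ω₀ = 1/√(0.005·4.7e-08) = 6.523e+04 rad/s.
Step 3 — f₀ = ω₀/(2π) = 1.038e+04 Hz.
Step 4 — Series Q: Q = ω₀L/R = 6.523e+04·0.005/42.6 = 7.656.

(a) f₀ = 1.038e+04 Hz  (b) Q = 7.656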